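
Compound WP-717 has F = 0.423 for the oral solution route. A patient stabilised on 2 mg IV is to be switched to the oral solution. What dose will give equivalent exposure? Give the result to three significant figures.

For equal systemic exposure: F × D_ev = D_iv
D_ev = D_iv / F = 2 / 0.423 = 4.72813 mg

D_oral = 4.73 mg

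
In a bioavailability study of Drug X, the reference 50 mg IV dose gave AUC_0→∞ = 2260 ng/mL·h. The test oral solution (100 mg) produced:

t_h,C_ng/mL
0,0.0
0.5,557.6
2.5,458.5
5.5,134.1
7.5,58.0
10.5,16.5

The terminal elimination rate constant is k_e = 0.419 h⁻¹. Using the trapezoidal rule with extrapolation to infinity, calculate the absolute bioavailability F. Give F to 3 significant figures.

F = 0.528

Trapezoidal AUC_0→10.5 (oral solution):
  [0→0.5]: (0.0+557.6)/2 × 0.5 = 139.4
  [0.5→2.5]: (557.6+458.5)/2 × 2 = 1016.1
  [2.5→5.5]: (458.5+134.1)/2 × 3 = 888.9
  [5.5→7.5]: (134.1+58.0)/2 × 2 = 192.1
  [7.5→10.5]: (58.0+16.5)/2 × 3 = 111.75
  Sum = 2348.25 ng/mL·h
Tail: C_last/k_e = 16.5/0.419 = 39.379
AUC_0→∞ (oral solution) = 2348.25 + 39.379 = 2387.629 ng/mL·h
F = (AUC_ev/D_ev)/(AUC_iv/D_iv) = (2387.629/100)/(2260/50) = 23.87629/45.2 = 0.5282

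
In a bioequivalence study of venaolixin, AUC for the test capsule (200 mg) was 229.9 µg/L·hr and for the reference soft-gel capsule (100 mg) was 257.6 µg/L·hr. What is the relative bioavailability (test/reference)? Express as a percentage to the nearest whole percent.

F_rel = 45%

F_rel = (AUC_test/D_test) / (AUC_ref/D_ref)
      = (229.9/200) / (257.6/100)
      = 1.1495 / 2.576 = 0.4462 = 44.62%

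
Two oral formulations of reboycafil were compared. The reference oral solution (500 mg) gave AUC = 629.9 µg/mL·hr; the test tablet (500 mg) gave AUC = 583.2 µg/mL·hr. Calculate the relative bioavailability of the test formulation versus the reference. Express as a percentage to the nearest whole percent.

F_rel = 93%

F_rel = (AUC_test/D_test) / (AUC_ref/D_ref)
      = (583.2/500) / (629.9/500)
      = 1.1664 / 1.2598 = 0.9259 = 92.59%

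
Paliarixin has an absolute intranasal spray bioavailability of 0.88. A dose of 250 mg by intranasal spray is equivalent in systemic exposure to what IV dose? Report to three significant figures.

D_iv = 220 mg

Systemic exposure from an extravascular dose = F × D_ev, so the equivalent IV dose is F × D_ev.
D_iv = F × D_ev = 0.88 × 250 = 220 mg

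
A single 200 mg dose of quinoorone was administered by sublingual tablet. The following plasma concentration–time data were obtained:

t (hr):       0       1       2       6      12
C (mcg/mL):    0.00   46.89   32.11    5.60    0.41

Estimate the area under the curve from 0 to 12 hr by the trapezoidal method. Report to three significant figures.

AUC = 156 mcg/mL·hr

Trapezoidal AUC_0→12:
  [0→1]: (0.00+46.89)/2 × 1 = 23.445
  [1→2]: (46.89+32.11)/2 × 1 = 39.5
  [2→6]: (32.11+5.60)/2 × 4 = 75.42
  [6→12]: (5.60+0.41)/2 × 6 = 18.03
  Sum = 156.395 mcg/mL·hr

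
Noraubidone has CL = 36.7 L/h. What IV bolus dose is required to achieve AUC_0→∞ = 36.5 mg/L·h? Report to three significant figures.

Dose_iv = CL × AUC_0→∞
     = 36.7 × 36.5 = 1339.55 mg

Dose = 1340 mg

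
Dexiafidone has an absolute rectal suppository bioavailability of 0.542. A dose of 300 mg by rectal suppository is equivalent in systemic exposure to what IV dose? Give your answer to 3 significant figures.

D_iv = 163 mg

Systemic exposure from an extravascular dose = F × D_ev, so the equivalent IV dose is F × D_ev.
D_iv = F × D_ev = 0.542 × 300 = 162.6 mg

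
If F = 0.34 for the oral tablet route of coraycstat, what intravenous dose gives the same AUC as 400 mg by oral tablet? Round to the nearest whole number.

D_iv = 136 mg

Systemic exposure from an extravascular dose = F × D_ev, so the equivalent IV dose is F × D_ev.
D_iv = F × D_ev = 0.34 × 400 = 136 mg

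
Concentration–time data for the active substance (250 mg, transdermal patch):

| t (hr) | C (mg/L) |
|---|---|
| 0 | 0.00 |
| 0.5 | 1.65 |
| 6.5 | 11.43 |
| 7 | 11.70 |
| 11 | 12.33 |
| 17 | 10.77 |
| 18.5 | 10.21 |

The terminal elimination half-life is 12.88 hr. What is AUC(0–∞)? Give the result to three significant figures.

Trapezoidal AUC_0→18.5:
  [0→0.5]: (0.00+1.65)/2 × 0.5 = 0.4125
  [0.5→6.5]: (1.65+11.43)/2 × 6 = 39.24
  [6.5→7]: (11.43+11.70)/2 × 0.5 = 5.7825
  [7→11]: (11.70+12.33)/2 × 4 = 48.06
  [11→17]: (12.33+10.77)/2 × 6 = 69.3
  [17→18.5]: (10.77+10.21)/2 × 1.5 = 15.735
  Sum = 178.53 mg/L·hr
k_e = ln2 / t½ = 0.693147 / 12.88 = 0.0538 hr^-1
Extrapolated tail: C_last / k_e = 10.21 / 0.0538 = 189.777
AUC_0→∞ = 178.53 + 189.777 = 368.307 mg/L·hr

AUC = 368 mg/L·hr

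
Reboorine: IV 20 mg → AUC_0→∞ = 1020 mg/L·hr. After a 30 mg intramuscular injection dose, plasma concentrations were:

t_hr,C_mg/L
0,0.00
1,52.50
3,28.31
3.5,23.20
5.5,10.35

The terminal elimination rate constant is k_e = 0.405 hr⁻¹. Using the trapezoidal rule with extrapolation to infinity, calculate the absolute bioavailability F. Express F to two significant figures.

F = 0.12

Trapezoidal AUC_0→5.5 (intramuscular injection):
  [0→1]: (0.00+52.50)/2 × 1 = 26.25
  [1→3]: (52.50+28.31)/2 × 2 = 80.81
  [3→3.5]: (28.31+23.20)/2 × 0.5 = 12.8775
  [3.5→5.5]: (23.20+10.35)/2 × 2 = 33.55
  Sum = 153.4875 mg/L·hr
Tail: C_last/k_e = 10.35/0.405 = 25.556
AUC_0→∞ (intramuscular injection) = 153.4875 + 25.556 = 179.0435 mg/L·hr
F = (AUC_ev/D_ev)/(AUC_iv/D_iv) = (179.0435/30)/(1020/20) = 5.96812/51 = 0.1170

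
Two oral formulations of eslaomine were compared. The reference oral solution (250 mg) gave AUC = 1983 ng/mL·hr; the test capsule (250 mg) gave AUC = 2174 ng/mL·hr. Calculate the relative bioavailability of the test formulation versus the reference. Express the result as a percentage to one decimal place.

F_rel = (AUC_test/D_test) / (AUC_ref/D_ref)
      = (2174/250) / (1983/250)
      = 8.696 / 7.932 = 1.0963 = 109.63%

F_rel = 109.6%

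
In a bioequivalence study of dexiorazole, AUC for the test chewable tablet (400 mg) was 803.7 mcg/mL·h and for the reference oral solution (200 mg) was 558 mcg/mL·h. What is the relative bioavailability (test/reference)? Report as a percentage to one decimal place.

F_rel = (AUC_test/D_test) / (AUC_ref/D_ref)
      = (803.7/400) / (558/200)
      = 2.00925 / 2.79 = 0.7202 = 72.02%

F_rel = 72.0%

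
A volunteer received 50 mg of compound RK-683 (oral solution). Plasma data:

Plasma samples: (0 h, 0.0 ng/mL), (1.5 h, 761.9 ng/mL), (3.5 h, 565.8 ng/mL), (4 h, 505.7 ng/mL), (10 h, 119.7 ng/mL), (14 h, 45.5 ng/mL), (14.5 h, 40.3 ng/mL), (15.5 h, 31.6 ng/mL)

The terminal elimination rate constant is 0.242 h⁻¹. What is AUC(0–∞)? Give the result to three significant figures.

Trapezoidal AUC_0→15.5:
  [0→1.5]: (0.0+761.9)/2 × 1.5 = 571.425
  [1.5→3.5]: (761.9+565.8)/2 × 2 = 1327.7
  [3.5→4]: (565.8+505.7)/2 × 0.5 = 267.875
  [4→10]: (505.7+119.7)/2 × 6 = 1876.2
  [10→14]: (119.7+45.5)/2 × 4 = 330.4
  [14→14.5]: (45.5+40.3)/2 × 0.5 = 21.45
  [14.5→15.5]: (40.3+31.6)/2 × 1 = 35.95
  Sum = 4431.0 ng/mL·h
Extrapolated tail: C_last / k_e = 31.6 / 0.242 = 130.579
AUC_0→∞ = 4431.0 + 130.579 = 4561.579 ng/mL·h

AUC = 4560 ng/mL·h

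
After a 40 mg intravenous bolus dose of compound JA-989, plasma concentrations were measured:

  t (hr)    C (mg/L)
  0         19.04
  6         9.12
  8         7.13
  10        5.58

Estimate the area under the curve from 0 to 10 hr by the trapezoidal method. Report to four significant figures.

AUC = 113.4 mg/L·hr

Trapezoidal AUC_0→10:
  [0→6]: (19.04+9.12)/2 × 6 = 84.48
  [6→8]: (9.12+7.13)/2 × 2 = 16.25
  [8→10]: (7.13+5.58)/2 × 2 = 12.71
  Sum = 113.44 mg/L·hr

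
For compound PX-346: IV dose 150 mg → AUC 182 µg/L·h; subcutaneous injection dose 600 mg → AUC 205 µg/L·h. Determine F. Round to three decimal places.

F = 0.282

F = (AUC_ev / D_ev) / (AUC_iv / D_iv)
  = (205/600) / (182/150)
  = 0.341667 / 1.21333 = 0.2816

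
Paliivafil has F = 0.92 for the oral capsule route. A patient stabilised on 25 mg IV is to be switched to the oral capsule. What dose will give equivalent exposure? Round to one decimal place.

D_oral = 27.2 mg

For equal systemic exposure: F × D_ev = D_iv
D_ev = D_iv / F = 25 / 0.92 = 27.1739 mg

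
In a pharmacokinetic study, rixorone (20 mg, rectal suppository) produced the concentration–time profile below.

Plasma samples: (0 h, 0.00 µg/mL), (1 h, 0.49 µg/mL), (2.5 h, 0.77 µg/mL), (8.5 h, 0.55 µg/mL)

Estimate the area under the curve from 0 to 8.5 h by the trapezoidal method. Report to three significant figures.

AUC = 5.15 µg/mL·h

Trapezoidal AUC_0→8.5:
  [0→1]: (0.00+0.49)/2 × 1 = 0.245
  [1→2.5]: (0.49+0.77)/2 × 1.5 = 0.945
  [2.5→8.5]: (0.77+0.55)/2 × 6 = 3.96
  Sum = 5.15 µg/mL·h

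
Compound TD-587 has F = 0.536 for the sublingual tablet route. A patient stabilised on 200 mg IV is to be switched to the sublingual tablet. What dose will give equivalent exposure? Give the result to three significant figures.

D_sublingual = 373 mg

For equal systemic exposure: F × D_ev = D_iv
D_ev = D_iv / F = 200 / 0.536 = 373.134 mg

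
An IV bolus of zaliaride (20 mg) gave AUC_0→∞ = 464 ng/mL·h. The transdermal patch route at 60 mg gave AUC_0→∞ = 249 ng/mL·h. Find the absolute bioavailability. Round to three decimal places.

F = (AUC_ev / D_ev) / (AUC_iv / D_iv)
  = (249/60) / (464/20)
  = 4.15 / 23.2 = 0.1789

F = 0.179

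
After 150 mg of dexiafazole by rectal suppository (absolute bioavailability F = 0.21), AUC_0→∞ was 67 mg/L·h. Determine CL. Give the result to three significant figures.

CL = 0.470 L/h

CL = F × Dose / AUC_0→∞
   = 0.21 × 150 / 67 = 0.470149 L/h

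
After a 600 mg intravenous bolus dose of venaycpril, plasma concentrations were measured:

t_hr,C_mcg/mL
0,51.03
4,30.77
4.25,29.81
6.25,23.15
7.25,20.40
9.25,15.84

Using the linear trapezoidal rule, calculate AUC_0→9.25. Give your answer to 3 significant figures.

AUC = 282 mcg/mL·hr

Trapezoidal AUC_0→9.25:
  [0→4]: (51.03+30.77)/2 × 4 = 163.6
  [4→4.25]: (30.77+29.81)/2 × 0.25 = 7.5725
  [4.25→6.25]: (29.81+23.15)/2 × 2 = 52.96
  [6.25→7.25]: (23.15+20.40)/2 × 1 = 21.775
  [7.25→9.25]: (20.40+15.84)/2 × 2 = 36.24
  Sum = 282.1475 mcg/mL·hr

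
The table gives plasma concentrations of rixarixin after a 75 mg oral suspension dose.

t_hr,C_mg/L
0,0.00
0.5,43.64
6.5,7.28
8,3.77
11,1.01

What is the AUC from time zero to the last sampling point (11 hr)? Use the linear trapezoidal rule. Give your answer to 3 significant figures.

AUC = 179 mg/L·hr

Trapezoidal AUC_0→11:
  [0→0.5]: (0.00+43.64)/2 × 0.5 = 10.91
  [0.5→6.5]: (43.64+7.28)/2 × 6 = 152.76
  [6.5→8]: (7.28+3.77)/2 × 1.5 = 8.2875
  [8→11]: (3.77+1.01)/2 × 3 = 7.17
  Sum = 179.1275 mg/L·hr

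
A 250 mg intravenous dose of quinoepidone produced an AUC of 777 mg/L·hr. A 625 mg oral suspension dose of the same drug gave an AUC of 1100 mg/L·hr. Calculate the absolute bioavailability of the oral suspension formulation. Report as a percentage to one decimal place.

F = 56.6%

F = (AUC_ev / D_ev) / (AUC_iv / D_iv)
  = (1100/625) / (777/250)
  = 1.76 / 3.108 = 0.5663
  = 56.63%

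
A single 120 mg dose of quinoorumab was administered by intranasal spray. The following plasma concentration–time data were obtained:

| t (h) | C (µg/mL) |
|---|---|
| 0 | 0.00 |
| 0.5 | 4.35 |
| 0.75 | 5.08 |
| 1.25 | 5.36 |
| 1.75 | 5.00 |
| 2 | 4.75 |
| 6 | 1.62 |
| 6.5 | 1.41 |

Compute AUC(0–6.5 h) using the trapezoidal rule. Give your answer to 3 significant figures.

AUC = 22.2 µg/mL·h

Trapezoidal AUC_0→6.5:
  [0→0.5]: (0.00+4.35)/2 × 0.5 = 1.0875
  [0.5→0.75]: (4.35+5.08)/2 × 0.25 = 1.17875
  [0.75→1.25]: (5.08+5.36)/2 × 0.5 = 2.61
  [1.25→1.75]: (5.36+5.00)/2 × 0.5 = 2.59
  [1.75→2]: (5.00+4.75)/2 × 0.25 = 1.21875
  [2→6]: (4.75+1.62)/2 × 4 = 12.74
  [6→6.5]: (1.62+1.41)/2 × 0.5 = 0.7575
  Sum = 22.1825 µg/mL·h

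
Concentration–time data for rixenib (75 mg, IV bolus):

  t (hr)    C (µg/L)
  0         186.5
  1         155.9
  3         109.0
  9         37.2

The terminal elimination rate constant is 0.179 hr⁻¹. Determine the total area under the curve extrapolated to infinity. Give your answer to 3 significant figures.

Trapezoidal AUC_0→9:
  [0→1]: (186.5+155.9)/2 × 1 = 171.2
  [1→3]: (155.9+109.0)/2 × 2 = 264.9
  [3→9]: (109.0+37.2)/2 × 6 = 438.6
  Sum = 874.7 µg/L·hr
Extrapolated tail: C_last / k_e = 37.2 / 0.179 = 207.821
AUC_0→∞ = 874.7 + 207.821 = 1082.521 µg/L·hr

AUC = 1080 µg/L·hr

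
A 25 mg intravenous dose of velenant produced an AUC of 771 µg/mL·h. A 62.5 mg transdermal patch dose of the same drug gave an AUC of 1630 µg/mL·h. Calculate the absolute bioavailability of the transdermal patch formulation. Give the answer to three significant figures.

F = (AUC_ev / D_ev) / (AUC_iv / D_iv)
  = (1630/62.5) / (771/25)
  = 26.08 / 30.84 = 0.8457

F = 0.846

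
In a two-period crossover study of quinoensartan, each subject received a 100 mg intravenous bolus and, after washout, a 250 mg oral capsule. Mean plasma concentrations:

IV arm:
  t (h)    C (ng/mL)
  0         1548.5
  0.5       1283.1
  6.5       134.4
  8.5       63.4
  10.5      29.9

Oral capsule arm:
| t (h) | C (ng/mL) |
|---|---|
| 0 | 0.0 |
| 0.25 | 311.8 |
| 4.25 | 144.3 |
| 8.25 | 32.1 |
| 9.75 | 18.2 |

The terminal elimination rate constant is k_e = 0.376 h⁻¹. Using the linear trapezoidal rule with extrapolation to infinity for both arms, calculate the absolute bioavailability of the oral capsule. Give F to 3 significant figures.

F = 0.104

Trapezoidal AUC_0→10.5 (IV):
  [0→0.5]: (1548.5+1283.1)/2 × 0.5 = 707.9
  [0.5→6.5]: (1283.1+134.4)/2 × 6 = 4252.5
  [6.5→8.5]: (134.4+63.4)/2 × 2 = 197.8
  [8.5→10.5]: (63.4+29.9)/2 × 2 = 93.3
  Sum = 5251.5 ng/mL·h
IV tail: 29.9/0.376 = 79.521; AUC_iv,0→∞ = 5251.5 + 79.521 = 5331.021 ng/mL·h
Trapezoidal AUC_0→9.75 (oral capsule):
  [0→0.25]: (0.0+311.8)/2 × 0.25 = 38.975
  [0.25→4.25]: (311.8+144.3)/2 × 4 = 912.2
  [4.25→8.25]: (144.3+32.1)/2 × 4 = 352.8
  [8.25→9.75]: (32.1+18.2)/2 × 1.5 = 37.725
  Sum = 1341.7 ng/mL·h
oral capsule tail: 18.2/0.376 = 48.404; AUC_ev,0→∞ = 1341.7 + 48.404 = 1390.104 ng/mL·h
F = (AUC_ev/D_ev)/(AUC_iv/D_iv) = (1390.104/250)/(5331.021/100) = 5.560416/53.31021 = 0.1043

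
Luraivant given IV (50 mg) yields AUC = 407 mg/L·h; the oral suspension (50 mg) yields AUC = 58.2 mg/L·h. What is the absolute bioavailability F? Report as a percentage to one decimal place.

F = (AUC_ev / D_ev) / (AUC_iv / D_iv)
  = (58.2/50) / (407/50)
  = 1.164 / 8.14 = 0.1430
  = 14.30%

F = 14.3%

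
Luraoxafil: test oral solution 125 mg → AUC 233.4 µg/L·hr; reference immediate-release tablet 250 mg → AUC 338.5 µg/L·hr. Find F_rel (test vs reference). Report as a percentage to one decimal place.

F_rel = 137.9%

F_rel = (AUC_test/D_test) / (AUC_ref/D_ref)
      = (233.4/125) / (338.5/250)
      = 1.8672 / 1.354 = 1.3790 = 137.90%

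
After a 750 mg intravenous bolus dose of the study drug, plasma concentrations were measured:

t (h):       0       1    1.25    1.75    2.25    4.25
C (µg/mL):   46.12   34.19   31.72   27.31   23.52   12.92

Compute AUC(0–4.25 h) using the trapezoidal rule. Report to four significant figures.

AUC = 112.3 µg/mL·h

Trapezoidal AUC_0→4.25:
  [0→1]: (46.12+34.19)/2 × 1 = 40.155
  [1→1.25]: (34.19+31.72)/2 × 0.25 = 8.23875
  [1.25→1.75]: (31.72+27.31)/2 × 0.5 = 14.7575
  [1.75→2.25]: (27.31+23.52)/2 × 0.5 = 12.7075
  [2.25→4.25]: (23.52+12.92)/2 × 2 = 36.44
  Sum = 112.29875 µg/mL·h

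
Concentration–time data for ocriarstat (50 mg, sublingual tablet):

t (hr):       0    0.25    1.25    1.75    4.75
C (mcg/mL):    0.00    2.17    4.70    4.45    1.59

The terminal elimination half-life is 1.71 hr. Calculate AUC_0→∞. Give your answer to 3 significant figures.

Trapezoidal AUC_0→4.75:
  [0→0.25]: (0.00+2.17)/2 × 0.25 = 0.27125
  [0.25→1.25]: (2.17+4.70)/2 × 1 = 3.435
  [1.25→1.75]: (4.70+4.45)/2 × 0.5 = 2.2875
  [1.75→4.75]: (4.45+1.59)/2 × 3 = 9.06
  Sum = 15.05375 mcg/mL·hr
k_e = ln2 / t½ = 0.693147 / 1.71 = 0.4053 hr^-1
Extrapolated tail: C_last / k_e = 1.59 / 0.4053 = 3.923
AUC_0→∞ = 15.05375 + 3.923 = 18.97675 mcg/mL·hr

AUC = 19.0 mcg/mL·hr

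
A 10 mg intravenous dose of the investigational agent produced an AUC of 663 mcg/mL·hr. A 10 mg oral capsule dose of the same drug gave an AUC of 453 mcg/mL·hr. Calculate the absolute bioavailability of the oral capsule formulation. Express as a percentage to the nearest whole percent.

F = (AUC_ev / D_ev) / (AUC_iv / D_iv)
  = (453/10) / (663/10)
  = 45.3 / 66.3 = 0.6833
  = 68.33%

F = 68%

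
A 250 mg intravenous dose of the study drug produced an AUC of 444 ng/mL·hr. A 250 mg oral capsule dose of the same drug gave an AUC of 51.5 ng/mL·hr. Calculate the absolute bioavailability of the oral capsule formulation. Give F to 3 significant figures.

F = 0.116

F = (AUC_ev / D_ev) / (AUC_iv / D_iv)
  = (51.5/250) / (444/250)
  = 0.206 / 1.776 = 0.1160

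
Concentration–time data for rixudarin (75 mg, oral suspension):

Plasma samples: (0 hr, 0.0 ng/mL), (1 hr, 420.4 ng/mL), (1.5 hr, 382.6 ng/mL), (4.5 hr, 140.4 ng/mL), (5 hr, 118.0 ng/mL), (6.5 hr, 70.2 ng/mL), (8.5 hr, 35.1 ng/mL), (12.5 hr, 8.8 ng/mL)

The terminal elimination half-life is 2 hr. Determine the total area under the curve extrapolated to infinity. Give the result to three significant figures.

AUC = 1620 ng/mL·hr

Trapezoidal AUC_0→12.5:
  [0→1]: (0.0+420.4)/2 × 1 = 210.2
  [1→1.5]: (420.4+382.6)/2 × 0.5 = 200.75
  [1.5→4.5]: (382.6+140.4)/2 × 3 = 784.5
  [4.5→5]: (140.4+118.0)/2 × 0.5 = 64.6
  [5→6.5]: (118.0+70.2)/2 × 1.5 = 141.15
  [6.5→8.5]: (70.2+35.1)/2 × 2 = 105.3
  [8.5→12.5]: (35.1+8.8)/2 × 4 = 87.8
  Sum = 1594.3 ng/mL·hr
k_e = ln2 / t½ = 0.693147 / 2 = 0.3466 hr^-1
Extrapolated tail: C_last / k_e = 8.8 / 0.3466 = 25.389
AUC_0→∞ = 1594.3 + 25.389 = 1619.689 ng/mL·hr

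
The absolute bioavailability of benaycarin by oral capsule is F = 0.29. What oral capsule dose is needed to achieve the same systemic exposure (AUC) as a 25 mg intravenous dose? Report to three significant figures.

D_oral = 86.2 mg

For equal systemic exposure: F × D_ev = D_iv
D_ev = D_iv / F = 25 / 0.29 = 86.2069 mg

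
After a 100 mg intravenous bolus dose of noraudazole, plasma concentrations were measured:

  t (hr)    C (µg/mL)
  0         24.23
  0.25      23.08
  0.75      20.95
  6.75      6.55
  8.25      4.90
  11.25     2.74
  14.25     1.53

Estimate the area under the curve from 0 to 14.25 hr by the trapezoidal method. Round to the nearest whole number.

AUC = 126 µg/mL·hr

Trapezoidal AUC_0→14.25:
  [0→0.25]: (24.23+23.08)/2 × 0.25 = 5.91375
  [0.25→0.75]: (23.08+20.95)/2 × 0.5 = 11.0075
  [0.75→6.75]: (20.95+6.55)/2 × 6 = 82.5
  [6.75→8.25]: (6.55+4.90)/2 × 1.5 = 8.5875
  [8.25→11.25]: (4.90+2.74)/2 × 3 = 11.46
  [11.25→14.25]: (2.74+1.53)/2 × 3 = 6.405
  Sum = 125.87375 µg/mL·hr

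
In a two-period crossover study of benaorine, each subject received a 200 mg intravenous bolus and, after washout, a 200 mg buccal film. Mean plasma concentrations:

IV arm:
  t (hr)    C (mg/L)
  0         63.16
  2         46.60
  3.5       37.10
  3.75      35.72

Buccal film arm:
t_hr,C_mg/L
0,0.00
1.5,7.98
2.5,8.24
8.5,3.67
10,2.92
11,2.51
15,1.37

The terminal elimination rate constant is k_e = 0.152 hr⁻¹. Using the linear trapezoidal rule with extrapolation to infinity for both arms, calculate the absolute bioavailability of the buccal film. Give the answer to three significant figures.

F = 0.178

Trapezoidal AUC_0→3.75 (IV):
  [0→2]: (63.16+46.60)/2 × 2 = 109.76
  [2→3.5]: (46.60+37.10)/2 × 1.5 = 62.775
  [3.5→3.75]: (37.10+35.72)/2 × 0.25 = 9.1025
  Sum = 181.6375 mg/L·hr
IV tail: 35.72/0.152 = 235.000; AUC_iv,0→∞ = 181.6375 + 235.000 = 416.6375 mg/L·hr
Trapezoidal AUC_0→15 (buccal film):
  [0→1.5]: (0.00+7.98)/2 × 1.5 = 5.985
  [1.5→2.5]: (7.98+8.24)/2 × 1 = 8.11
  [2.5→8.5]: (8.24+3.67)/2 × 6 = 35.73
  [8.5→10]: (3.67+2.92)/2 × 1.5 = 4.9425
  [10→11]: (2.92+2.51)/2 × 1 = 2.715
  [11→15]: (2.51+1.37)/2 × 4 = 7.76
  Sum = 65.2425 mg/L·hr
buccal film tail: 1.37/0.152 = 9.013; AUC_ev,0→∞ = 65.2425 + 9.013 = 74.2555 mg/L·hr
F = (AUC_ev/D_ev)/(AUC_iv/D_iv) = (74.2555/200)/(416.6375/200) = 0.3712775/2.0831875 = 0.1782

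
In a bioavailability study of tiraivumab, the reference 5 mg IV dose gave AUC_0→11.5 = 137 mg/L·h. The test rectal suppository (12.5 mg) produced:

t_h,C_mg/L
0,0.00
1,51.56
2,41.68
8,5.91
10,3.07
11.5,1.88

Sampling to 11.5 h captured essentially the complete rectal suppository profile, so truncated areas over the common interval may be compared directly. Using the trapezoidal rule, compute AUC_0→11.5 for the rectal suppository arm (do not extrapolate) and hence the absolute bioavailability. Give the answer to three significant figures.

Trapezoidal AUC_0→11.5 (rectal suppository):
  [0→1]: (0.00+51.56)/2 × 1 = 25.78
  [1→2]: (51.56+41.68)/2 × 1 = 46.62
  [2→8]: (41.68+5.91)/2 × 6 = 142.77
  [8→10]: (5.91+3.07)/2 × 2 = 8.98
  [10→11.5]: (3.07+1.88)/2 × 1.5 = 3.7125
  Sum = 227.8625 mg/L·h
F = (AUC_ev/D_ev)/(AUC_iv/D_iv) = (227.8625/12.5)/(137/5) = 18.229/27.4 = 0.6653

F = 0.665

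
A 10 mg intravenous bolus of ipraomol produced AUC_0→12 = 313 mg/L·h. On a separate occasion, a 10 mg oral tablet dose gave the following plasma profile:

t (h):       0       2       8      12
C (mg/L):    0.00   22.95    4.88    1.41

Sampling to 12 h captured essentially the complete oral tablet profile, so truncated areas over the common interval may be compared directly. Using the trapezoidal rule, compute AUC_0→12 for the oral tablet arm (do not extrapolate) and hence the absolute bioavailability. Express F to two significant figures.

Trapezoidal AUC_0→12 (oral tablet):
  [0→2]: (0.00+22.95)/2 × 2 = 22.95
  [2→8]: (22.95+4.88)/2 × 6 = 83.49
  [8→12]: (4.88+1.41)/2 × 4 = 12.58
  Sum = 119.02 mg/L·h
F = (AUC_ev/D_ev)/(AUC_iv/D_iv) = (119.02/10)/(313/10) = 11.902/31.3 = 0.3803

F = 0.38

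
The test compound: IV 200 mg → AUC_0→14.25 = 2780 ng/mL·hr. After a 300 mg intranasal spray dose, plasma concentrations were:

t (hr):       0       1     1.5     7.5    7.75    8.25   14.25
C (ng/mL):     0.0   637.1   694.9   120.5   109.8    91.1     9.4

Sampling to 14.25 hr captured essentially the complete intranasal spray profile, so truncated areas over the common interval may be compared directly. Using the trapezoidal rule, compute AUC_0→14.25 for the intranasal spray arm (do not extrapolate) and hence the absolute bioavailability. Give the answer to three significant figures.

F = 0.834

Trapezoidal AUC_0→14.25 (intranasal spray):
  [0→1]: (0.0+637.1)/2 × 1 = 318.55
  [1→1.5]: (637.1+694.9)/2 × 0.5 = 333.0
  [1.5→7.5]: (694.9+120.5)/2 × 6 = 2446.2
  [7.5→7.75]: (120.5+109.8)/2 × 0.25 = 28.7875
  [7.75→8.25]: (109.8+91.1)/2 × 0.5 = 50.225
  [8.25→14.25]: (91.1+9.4)/2 × 6 = 301.5
  Sum = 3478.2625 ng/mL·hr
F = (AUC_ev/D_ev)/(AUC_iv/D_iv) = (3478.2625/300)/(2780/200) = 11.5942/13.9 = 0.8341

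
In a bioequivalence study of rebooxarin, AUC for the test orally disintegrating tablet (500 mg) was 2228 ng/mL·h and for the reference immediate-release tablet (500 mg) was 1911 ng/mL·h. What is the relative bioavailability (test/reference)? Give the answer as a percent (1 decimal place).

F_rel = 116.6%

F_rel = (AUC_test/D_test) / (AUC_ref/D_ref)
      = (2228/500) / (1911/500)
      = 4.456 / 3.822 = 1.1659 = 116.59%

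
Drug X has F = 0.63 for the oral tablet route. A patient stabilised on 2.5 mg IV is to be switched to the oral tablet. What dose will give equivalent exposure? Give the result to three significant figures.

For equal systemic exposure: F × D_ev = D_iv
D_ev = D_iv / F = 2.5 / 0.63 = 3.96825 mg

D_oral = 3.97 mg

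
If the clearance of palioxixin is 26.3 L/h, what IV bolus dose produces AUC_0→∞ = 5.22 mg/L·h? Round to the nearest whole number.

Dose_iv = CL × AUC_0→∞
     = 26.3 × 5.22 = 137.286 mg

Dose = 137 mg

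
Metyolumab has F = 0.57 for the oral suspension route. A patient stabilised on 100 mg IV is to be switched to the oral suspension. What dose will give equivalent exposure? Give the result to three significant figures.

D_oral = 175 mg

For equal systemic exposure: F × D_ev = D_iv
D_ev = D_iv / F = 100 / 0.57 = 175.439 mg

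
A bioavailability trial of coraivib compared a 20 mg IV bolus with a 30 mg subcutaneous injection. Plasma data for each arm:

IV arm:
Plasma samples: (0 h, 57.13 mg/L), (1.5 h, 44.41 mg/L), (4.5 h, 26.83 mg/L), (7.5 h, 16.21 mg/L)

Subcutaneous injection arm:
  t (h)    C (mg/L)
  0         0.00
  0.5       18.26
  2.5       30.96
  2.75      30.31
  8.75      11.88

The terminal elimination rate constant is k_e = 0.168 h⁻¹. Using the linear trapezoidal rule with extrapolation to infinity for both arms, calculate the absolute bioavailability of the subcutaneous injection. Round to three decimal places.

F = 0.501

Trapezoidal AUC_0→7.5 (IV):
  [0→1.5]: (57.13+44.41)/2 × 1.5 = 76.155
  [1.5→4.5]: (44.41+26.83)/2 × 3 = 106.86
  [4.5→7.5]: (26.83+16.21)/2 × 3 = 64.56
  Sum = 247.575 mg/L·h
IV tail: 16.21/0.168 = 96.488; AUC_iv,0→∞ = 247.575 + 96.488 = 344.063 mg/L·h
Trapezoidal AUC_0→8.75 (subcutaneous injection):
  [0→0.5]: (0.00+18.26)/2 × 0.5 = 4.565
  [0.5→2.5]: (18.26+30.96)/2 × 2 = 49.22
  [2.5→2.75]: (30.96+30.31)/2 × 0.25 = 7.65875
  [2.75→8.75]: (30.31+11.88)/2 × 6 = 126.57
  Sum = 188.01375 mg/L·h
subcutaneous injection tail: 11.88/0.168 = 70.714; AUC_ev,0→∞ = 188.01375 + 70.714 = 258.72775 mg/L·h
F = (AUC_ev/D_ev)/(AUC_iv/D_iv) = (258.72775/30)/(344.063/20) = 8.62426/17.20315 = 0.5013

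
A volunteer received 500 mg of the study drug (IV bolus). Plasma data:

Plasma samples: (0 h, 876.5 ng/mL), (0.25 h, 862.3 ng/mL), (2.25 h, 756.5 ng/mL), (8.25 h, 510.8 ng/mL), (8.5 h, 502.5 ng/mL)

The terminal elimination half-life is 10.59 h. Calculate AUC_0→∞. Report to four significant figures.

Trapezoidal AUC_0→8.5:
  [0→0.25]: (876.5+862.3)/2 × 0.25 = 217.35
  [0.25→2.25]: (862.3+756.5)/2 × 2 = 1618.8
  [2.25→8.25]: (756.5+510.8)/2 × 6 = 3801.9
  [8.25→8.5]: (510.8+502.5)/2 × 0.25 = 126.6625
  Sum = 5764.7125 ng/mL·h
k_e = ln2 / t½ = 0.693147 / 10.59 = 0.0655 h^-1
Extrapolated tail: C_last / k_e = 502.5 / 0.0655 = 7671.756
AUC_0→∞ = 5764.7125 + 7671.756 = 13436.4685 ng/mL·h

AUC = 13440 ng/mL·h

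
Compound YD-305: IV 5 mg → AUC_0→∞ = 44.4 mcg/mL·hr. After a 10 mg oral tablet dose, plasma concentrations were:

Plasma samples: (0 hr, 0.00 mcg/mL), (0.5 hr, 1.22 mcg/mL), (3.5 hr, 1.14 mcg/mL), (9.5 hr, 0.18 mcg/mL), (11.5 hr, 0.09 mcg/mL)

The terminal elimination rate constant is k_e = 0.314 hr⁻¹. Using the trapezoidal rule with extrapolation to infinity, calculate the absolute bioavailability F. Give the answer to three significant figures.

F = 0.0942

Trapezoidal AUC_0→11.5 (oral tablet):
  [0→0.5]: (0.00+1.22)/2 × 0.5 = 0.305
  [0.5→3.5]: (1.22+1.14)/2 × 3 = 3.54
  [3.5→9.5]: (1.14+0.18)/2 × 6 = 3.96
  [9.5→11.5]: (0.18+0.09)/2 × 2 = 0.27
  Sum = 8.075 mcg/mL·hr
Tail: C_last/k_e = 0.09/0.314 = 0.287
AUC_0→∞ (oral tablet) = 8.075 + 0.287 = 8.362 mcg/mL·hr
F = (AUC_ev/D_ev)/(AUC_iv/D_iv) = (8.362/10)/(44.4/5) = 0.8362/8.88 = 0.0942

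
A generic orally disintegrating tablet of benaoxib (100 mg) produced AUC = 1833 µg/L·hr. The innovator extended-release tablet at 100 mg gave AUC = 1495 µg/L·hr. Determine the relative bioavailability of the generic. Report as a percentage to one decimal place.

F_rel = (AUC_test/D_test) / (AUC_ref/D_ref)
      = (1833/100) / (1495/100)
      = 18.33 / 14.95 = 1.2261 = 122.61%

F_rel = 122.6%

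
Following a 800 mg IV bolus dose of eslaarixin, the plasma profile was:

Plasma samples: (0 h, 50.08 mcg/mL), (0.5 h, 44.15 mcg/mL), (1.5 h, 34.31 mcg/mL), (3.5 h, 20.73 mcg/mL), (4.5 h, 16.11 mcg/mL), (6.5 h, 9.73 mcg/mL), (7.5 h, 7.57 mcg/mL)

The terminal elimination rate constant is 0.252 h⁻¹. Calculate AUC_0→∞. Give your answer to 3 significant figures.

Trapezoidal AUC_0→7.5:
  [0→0.5]: (50.08+44.15)/2 × 0.5 = 23.5575
  [0.5→1.5]: (44.15+34.31)/2 × 1 = 39.23
  [1.5→3.5]: (34.31+20.73)/2 × 2 = 55.04
  [3.5→4.5]: (20.73+16.11)/2 × 1 = 18.42
  [4.5→6.5]: (16.11+9.73)/2 × 2 = 25.84
  [6.5→7.5]: (9.73+7.57)/2 × 1 = 8.65
  Sum = 170.7375 mcg/mL·h
Extrapolated tail: C_last / k_e = 7.57 / 0.252 = 30.040
AUC_0→∞ = 170.7375 + 30.040 = 200.7775 mcg/mL·h

AUC = 201 mcg/mL·h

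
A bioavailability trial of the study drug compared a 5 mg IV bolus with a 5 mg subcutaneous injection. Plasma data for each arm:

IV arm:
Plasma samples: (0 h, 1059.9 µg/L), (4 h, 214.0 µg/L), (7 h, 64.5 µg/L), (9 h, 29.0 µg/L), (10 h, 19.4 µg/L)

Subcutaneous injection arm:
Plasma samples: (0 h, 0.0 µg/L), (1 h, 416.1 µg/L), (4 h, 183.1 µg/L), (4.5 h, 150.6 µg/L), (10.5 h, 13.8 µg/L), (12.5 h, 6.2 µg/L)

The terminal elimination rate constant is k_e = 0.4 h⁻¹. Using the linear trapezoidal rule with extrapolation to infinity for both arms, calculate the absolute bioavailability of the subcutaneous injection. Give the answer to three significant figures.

Trapezoidal AUC_0→10 (IV):
  [0→4]: (1059.9+214.0)/2 × 4 = 2547.8
  [4→7]: (214.0+64.5)/2 × 3 = 417.75
  [7→9]: (64.5+29.0)/2 × 2 = 93.5
  [9→10]: (29.0+19.4)/2 × 1 = 24.2
  Sum = 3083.25 µg/L·h
IV tail: 19.4/0.4 = 48.500; AUC_iv,0→∞ = 3083.25 + 48.500 = 3131.75 µg/L·h
Trapezoidal AUC_0→12.5 (subcutaneous injection):
  [0→1]: (0.0+416.1)/2 × 1 = 208.05
  [1→4]: (416.1+183.1)/2 × 3 = 898.8
  [4→4.5]: (183.1+150.6)/2 × 0.5 = 83.425
  [4.5→10.5]: (150.6+13.8)/2 × 6 = 493.2
  [10.5→12.5]: (13.8+6.2)/2 × 2 = 20.0
  Sum = 1703.475 µg/L·h
subcutaneous injection tail: 6.2/0.4 = 15.500; AUC_ev,0→∞ = 1703.475 + 15.500 = 1718.975 µg/L·h
F = (AUC_ev/D_ev)/(AUC_iv/D_iv) = (1718.975/5)/(3131.75/5) = 343.795/626.35 = 0.5489

F = 0.549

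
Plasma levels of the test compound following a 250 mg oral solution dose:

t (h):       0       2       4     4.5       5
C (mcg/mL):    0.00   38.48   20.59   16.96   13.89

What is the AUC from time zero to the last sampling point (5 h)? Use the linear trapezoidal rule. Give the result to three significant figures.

AUC = 115 mcg/mL·h

Trapezoidal AUC_0→5:
  [0→2]: (0.00+38.48)/2 × 2 = 38.48
  [2→4]: (38.48+20.59)/2 × 2 = 59.07
  [4→4.5]: (20.59+16.96)/2 × 0.5 = 9.3875
  [4.5→5]: (16.96+13.89)/2 × 0.5 = 7.7125
  Sum = 114.65 mcg/mL·h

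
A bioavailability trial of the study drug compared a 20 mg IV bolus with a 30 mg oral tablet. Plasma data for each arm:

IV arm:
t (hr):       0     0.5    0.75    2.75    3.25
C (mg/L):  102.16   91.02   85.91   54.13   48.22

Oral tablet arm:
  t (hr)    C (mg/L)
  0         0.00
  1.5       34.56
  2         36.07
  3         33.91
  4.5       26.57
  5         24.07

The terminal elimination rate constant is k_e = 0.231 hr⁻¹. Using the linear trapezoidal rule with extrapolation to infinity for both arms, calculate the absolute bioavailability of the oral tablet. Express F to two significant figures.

F = 0.36

Trapezoidal AUC_0→3.25 (IV):
  [0→0.5]: (102.16+91.02)/2 × 0.5 = 48.295
  [0.5→0.75]: (91.02+85.91)/2 × 0.25 = 22.11625
  [0.75→2.75]: (85.91+54.13)/2 × 2 = 140.04
  [2.75→3.25]: (54.13+48.22)/2 × 0.5 = 25.5875
  Sum = 236.03875 mg/L·hr
IV tail: 48.22/0.231 = 208.745; AUC_iv,0→∞ = 236.03875 + 208.745 = 444.78375 mg/L·hr
Trapezoidal AUC_0→5 (oral tablet):
  [0→1.5]: (0.00+34.56)/2 × 1.5 = 25.92
  [1.5→2]: (34.56+36.07)/2 × 0.5 = 17.6575
  [2→3]: (36.07+33.91)/2 × 1 = 34.99
  [3→4.5]: (33.91+26.57)/2 × 1.5 = 45.36
  [4.5→5]: (26.57+24.07)/2 × 0.5 = 12.66
  Sum = 136.5875 mg/L·hr
oral tablet tail: 24.07/0.231 = 104.199; AUC_ev,0→∞ = 136.5875 + 104.199 = 240.7865 mg/L·hr
F = (AUC_ev/D_ev)/(AUC_iv/D_iv) = (240.7865/30)/(444.78375/20) = 8.02622/22.2392 = 0.3609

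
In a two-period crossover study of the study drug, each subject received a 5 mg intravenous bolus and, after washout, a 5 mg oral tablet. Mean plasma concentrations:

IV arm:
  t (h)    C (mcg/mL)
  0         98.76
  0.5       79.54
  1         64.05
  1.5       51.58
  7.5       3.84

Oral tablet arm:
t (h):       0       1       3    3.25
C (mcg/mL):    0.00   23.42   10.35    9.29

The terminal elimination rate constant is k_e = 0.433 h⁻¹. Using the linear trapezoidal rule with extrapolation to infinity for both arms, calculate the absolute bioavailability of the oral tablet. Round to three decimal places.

F = 0.244

Trapezoidal AUC_0→7.5 (IV):
  [0→0.5]: (98.76+79.54)/2 × 0.5 = 44.575
  [0.5→1]: (79.54+64.05)/2 × 0.5 = 35.8975
  [1→1.5]: (64.05+51.58)/2 × 0.5 = 28.9075
  [1.5→7.5]: (51.58+3.84)/2 × 6 = 166.26
  Sum = 275.64 mcg/mL·h
IV tail: 3.84/0.433 = 8.868; AUC_iv,0→∞ = 275.64 + 8.868 = 284.508 mcg/mL·h
Trapezoidal AUC_0→3.25 (oral tablet):
  [0→1]: (0.00+23.42)/2 × 1 = 11.71
  [1→3]: (23.42+10.35)/2 × 2 = 33.77
  [3→3.25]: (10.35+9.29)/2 × 0.25 = 2.455
  Sum = 47.935 mcg/mL·h
oral tablet tail: 9.29/0.433 = 21.455; AUC_ev,0→∞ = 47.935 + 21.455 = 69.39 mcg/mL·h
F = (AUC_ev/D_ev)/(AUC_iv/D_iv) = (69.39/5)/(284.508/5) = 13.878/56.9016 = 0.2439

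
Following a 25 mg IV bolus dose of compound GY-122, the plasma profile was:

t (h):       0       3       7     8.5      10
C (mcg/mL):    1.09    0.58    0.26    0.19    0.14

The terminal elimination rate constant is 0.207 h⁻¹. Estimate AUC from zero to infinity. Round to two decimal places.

AUC = 5.45 mcg/mL·h

Trapezoidal AUC_0→10:
  [0→3]: (1.09+0.58)/2 × 3 = 2.505
  [3→7]: (0.58+0.26)/2 × 4 = 1.68
  [7→8.5]: (0.26+0.19)/2 × 1.5 = 0.3375
  [8.5→10]: (0.19+0.14)/2 × 1.5 = 0.2475
  Sum = 4.77 mcg/mL·h
Extrapolated tail: C_last / k_e = 0.14 / 0.207 = 0.676
AUC_0→∞ = 4.77 + 0.676 = 5.446 mcg/mL·h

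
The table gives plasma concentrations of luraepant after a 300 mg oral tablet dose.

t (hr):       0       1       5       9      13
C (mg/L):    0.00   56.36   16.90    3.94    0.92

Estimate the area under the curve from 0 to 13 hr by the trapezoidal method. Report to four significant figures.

Trapezoidal AUC_0→13:
  [0→1]: (0.00+56.36)/2 × 1 = 28.18
  [1→5]: (56.36+16.90)/2 × 4 = 146.52
  [5→9]: (16.90+3.94)/2 × 4 = 41.68
  [9→13]: (3.94+0.92)/2 × 4 = 9.72
  Sum = 226.1 mg/L·hr

AUC = 226.1 mg/L·hr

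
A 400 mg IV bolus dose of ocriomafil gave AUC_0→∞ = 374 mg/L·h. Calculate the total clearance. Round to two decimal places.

CL = Dose_iv / AUC_0→∞
   = 400 / 374 = 1.06952 L/h

CL = 1.07 L/h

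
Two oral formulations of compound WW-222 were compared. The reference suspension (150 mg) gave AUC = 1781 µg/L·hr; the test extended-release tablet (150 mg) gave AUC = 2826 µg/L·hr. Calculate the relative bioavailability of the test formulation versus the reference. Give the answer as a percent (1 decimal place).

F_rel = (AUC_test/D_test) / (AUC_ref/D_ref)
      = (2826/150) / (1781/150)
      = 18.84 / 11.8733 = 1.5868 = 158.68%

F_rel = 158.7%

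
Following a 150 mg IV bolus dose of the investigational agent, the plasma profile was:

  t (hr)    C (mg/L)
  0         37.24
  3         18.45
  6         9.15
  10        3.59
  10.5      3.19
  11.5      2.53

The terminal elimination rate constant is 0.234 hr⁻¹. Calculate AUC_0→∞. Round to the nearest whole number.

Trapezoidal AUC_0→11.5:
  [0→3]: (37.24+18.45)/2 × 3 = 83.535
  [3→6]: (18.45+9.15)/2 × 3 = 41.4
  [6→10]: (9.15+3.59)/2 × 4 = 25.48
  [10→10.5]: (3.59+3.19)/2 × 0.5 = 1.695
  [10.5→11.5]: (3.19+2.53)/2 × 1 = 2.86
  Sum = 154.97 mg/L·hr
Extrapolated tail: C_last / k_e = 2.53 / 0.234 = 10.812
AUC_0→∞ = 154.97 + 10.812 = 165.782 mg/L·hr

AUC = 166 mg/L·hr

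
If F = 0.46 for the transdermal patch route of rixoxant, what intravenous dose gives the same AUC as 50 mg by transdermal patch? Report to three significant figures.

D_iv = 23.0 mg

Systemic exposure from an extravascular dose = F × D_ev, so the equivalent IV dose is F × D_ev.
D_iv = F × D_ev = 0.46 × 50 = 23 mg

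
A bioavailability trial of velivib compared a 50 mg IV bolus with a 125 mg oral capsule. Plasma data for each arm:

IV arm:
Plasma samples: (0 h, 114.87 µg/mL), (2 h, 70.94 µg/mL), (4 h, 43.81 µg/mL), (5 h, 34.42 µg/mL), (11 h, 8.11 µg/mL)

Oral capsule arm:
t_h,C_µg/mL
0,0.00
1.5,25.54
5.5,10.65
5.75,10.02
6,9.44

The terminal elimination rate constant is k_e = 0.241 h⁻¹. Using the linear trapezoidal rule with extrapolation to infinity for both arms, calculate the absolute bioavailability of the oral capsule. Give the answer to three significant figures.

F = 0.108

Trapezoidal AUC_0→11 (IV):
  [0→2]: (114.87+70.94)/2 × 2 = 185.81
  [2→4]: (70.94+43.81)/2 × 2 = 114.75
  [4→5]: (43.81+34.42)/2 × 1 = 39.115
  [5→11]: (34.42+8.11)/2 × 6 = 127.59
  Sum = 467.265 µg/mL·h
IV tail: 8.11/0.241 = 33.651; AUC_iv,0→∞ = 467.265 + 33.651 = 500.916 µg/mL·h
Trapezoidal AUC_0→6 (oral capsule):
  [0→1.5]: (0.00+25.54)/2 × 1.5 = 19.155
  [1.5→5.5]: (25.54+10.65)/2 × 4 = 72.38
  [5.5→5.75]: (10.65+10.02)/2 × 0.25 = 2.58375
  [5.75→6]: (10.02+9.44)/2 × 0.25 = 2.4325
  Sum = 96.55125 µg/mL·h
oral capsule tail: 9.44/0.241 = 39.170; AUC_ev,0→∞ = 96.55125 + 39.170 = 135.72125 µg/mL·h
F = (AUC_ev/D_ev)/(AUC_iv/D_iv) = (135.72125/125)/(500.916/50) = 1.08577/10.01832 = 0.1084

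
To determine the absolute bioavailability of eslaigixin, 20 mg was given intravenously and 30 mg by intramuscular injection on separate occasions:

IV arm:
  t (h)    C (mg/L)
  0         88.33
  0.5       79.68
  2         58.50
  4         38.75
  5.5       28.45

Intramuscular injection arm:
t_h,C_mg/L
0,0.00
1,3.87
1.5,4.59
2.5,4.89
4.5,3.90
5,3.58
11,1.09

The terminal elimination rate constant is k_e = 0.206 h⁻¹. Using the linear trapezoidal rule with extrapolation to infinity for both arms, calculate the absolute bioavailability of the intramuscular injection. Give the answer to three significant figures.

F = 0.0599

Trapezoidal AUC_0→5.5 (IV):
  [0→0.5]: (88.33+79.68)/2 × 0.5 = 42.0025
  [0.5→2]: (79.68+58.50)/2 × 1.5 = 103.635
  [2→4]: (58.50+38.75)/2 × 2 = 97.25
  [4→5.5]: (38.75+28.45)/2 × 1.5 = 50.4
  Sum = 293.2875 mg/L·h
IV tail: 28.45/0.206 = 138.107; AUC_iv,0→∞ = 293.2875 + 138.107 = 431.3945 mg/L·h
Trapezoidal AUC_0→11 (intramuscular injection):
  [0→1]: (0.00+3.87)/2 × 1 = 1.935
  [1→1.5]: (3.87+4.59)/2 × 0.5 = 2.115
  [1.5→2.5]: (4.59+4.89)/2 × 1 = 4.74
  [2.5→4.5]: (4.89+3.90)/2 × 2 = 8.79
  [4.5→5]: (3.90+3.58)/2 × 0.5 = 1.87
  [5→11]: (3.58+1.09)/2 × 6 = 14.01
  Sum = 33.46 mg/L·h
intramuscular injection tail: 1.09/0.206 = 5.291; AUC_ev,0→∞ = 33.46 + 5.291 = 38.751 mg/L·h
F = (AUC_ev/D_ev)/(AUC_iv/D_iv) = (38.751/30)/(431.3945/20) = 1.2917/21.569725 = 0.0599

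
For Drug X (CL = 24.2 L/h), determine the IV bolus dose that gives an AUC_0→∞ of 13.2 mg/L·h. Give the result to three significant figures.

Dose_iv = CL × AUC_0→∞
     = 24.2 × 13.2 = 319.44 mg

Dose = 319 mg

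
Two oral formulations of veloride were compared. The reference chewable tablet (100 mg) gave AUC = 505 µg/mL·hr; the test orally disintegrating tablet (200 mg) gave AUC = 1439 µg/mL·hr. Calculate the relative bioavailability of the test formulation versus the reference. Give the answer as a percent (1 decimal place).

F_rel = (AUC_test/D_test) / (AUC_ref/D_ref)
      = (1439/200) / (505/100)
      = 7.195 / 5.05 = 1.4248 = 142.48%

F_rel = 142.5%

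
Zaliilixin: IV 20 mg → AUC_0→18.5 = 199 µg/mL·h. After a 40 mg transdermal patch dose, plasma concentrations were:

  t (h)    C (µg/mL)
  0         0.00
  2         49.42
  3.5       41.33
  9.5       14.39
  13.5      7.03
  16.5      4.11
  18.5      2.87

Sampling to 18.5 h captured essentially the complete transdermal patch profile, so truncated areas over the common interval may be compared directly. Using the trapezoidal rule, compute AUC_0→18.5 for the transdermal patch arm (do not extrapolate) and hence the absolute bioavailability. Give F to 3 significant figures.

Trapezoidal AUC_0→18.5 (transdermal patch):
  [0→2]: (0.00+49.42)/2 × 2 = 49.42
  [2→3.5]: (49.42+41.33)/2 × 1.5 = 68.0625
  [3.5→9.5]: (41.33+14.39)/2 × 6 = 167.16
  [9.5→13.5]: (14.39+7.03)/2 × 4 = 42.84
  [13.5→16.5]: (7.03+4.11)/2 × 3 = 16.71
  [16.5→18.5]: (4.11+2.87)/2 × 2 = 6.98
  Sum = 351.1725 µg/mL·h
F = (AUC_ev/D_ev)/(AUC_iv/D_iv) = (351.1725/40)/(199/20) = 8.7793125/9.95 = 0.8823

F = 0.882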